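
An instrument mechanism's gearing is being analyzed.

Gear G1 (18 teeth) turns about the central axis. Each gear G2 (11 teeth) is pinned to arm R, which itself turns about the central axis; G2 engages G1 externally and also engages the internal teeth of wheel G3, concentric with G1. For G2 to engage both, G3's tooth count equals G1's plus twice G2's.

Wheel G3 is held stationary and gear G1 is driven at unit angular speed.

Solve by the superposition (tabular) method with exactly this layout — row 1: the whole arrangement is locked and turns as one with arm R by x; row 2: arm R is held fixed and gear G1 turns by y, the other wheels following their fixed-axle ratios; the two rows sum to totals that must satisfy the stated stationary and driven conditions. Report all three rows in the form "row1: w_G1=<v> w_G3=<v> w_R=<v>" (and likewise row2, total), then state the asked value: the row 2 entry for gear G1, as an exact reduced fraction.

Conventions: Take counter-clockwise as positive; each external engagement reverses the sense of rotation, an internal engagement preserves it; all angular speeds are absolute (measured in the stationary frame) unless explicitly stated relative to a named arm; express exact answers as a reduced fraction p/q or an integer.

row1: w_G1=9/29 w_G3=9/29 w_R=9/29
row2: w_G1=20/29 w_G3=-9/29 w_R=0
total: w_G1=1 w_G3=0 w_R=9/29
asked value: 20/29

planetary set (18T centre, 11T on arm, 40T internal) — Willis relation
superposition row 1 [locked train]: every member turns x
row 2: sun turns y, ring = −(18/40)·y, arm 0
boundary: total ω_ring = x − (18/40)·y = 0 and total ω_sun = x + y = 1  ⇒  y = 20/29, x = 9/29
row 2 ring = −(18/40)·20/29 = -9/29
totals (row 1 + row 2): sun 9/29 + 20/29 = 1, ring 9/29 + (-9/29) = 0, arm 9/29 + 0 = 9/29
asked cell (row2, sun) = 20/29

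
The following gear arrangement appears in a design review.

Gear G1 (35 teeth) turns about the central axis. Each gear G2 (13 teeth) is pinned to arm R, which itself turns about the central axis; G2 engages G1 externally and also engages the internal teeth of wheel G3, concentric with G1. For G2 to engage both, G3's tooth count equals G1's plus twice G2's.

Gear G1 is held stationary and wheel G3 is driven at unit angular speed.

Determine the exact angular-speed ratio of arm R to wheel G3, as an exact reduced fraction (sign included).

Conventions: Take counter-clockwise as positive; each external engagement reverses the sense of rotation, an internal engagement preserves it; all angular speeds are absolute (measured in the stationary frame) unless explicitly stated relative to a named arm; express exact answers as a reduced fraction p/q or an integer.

61/96

class = planetary set [G3 = 35+2·13 = 61; Willis about the carrier]
ring teeth: 35 + 2·13 = 61
35(ω_sun−ω_arm) = −61(ω_ring−ω_arm),  ω_sun = 0, ω_ring = 1
35(0−ω_arm) = −61(1−ω_arm)  ⇒  96·ω_arm = 61  ⇒  ω_arm = 61/96
ω_out/ω_in = 61/96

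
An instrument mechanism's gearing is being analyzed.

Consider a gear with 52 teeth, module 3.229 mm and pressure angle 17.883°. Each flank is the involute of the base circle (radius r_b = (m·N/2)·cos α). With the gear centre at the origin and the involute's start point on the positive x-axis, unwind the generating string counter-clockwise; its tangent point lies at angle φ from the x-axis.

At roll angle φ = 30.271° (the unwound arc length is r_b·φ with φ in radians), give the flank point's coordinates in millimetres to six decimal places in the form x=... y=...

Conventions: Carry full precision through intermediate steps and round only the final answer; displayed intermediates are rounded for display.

topology: single-mesh involute geometry — m = 3.229, N = 52
pitch radius r_p = m·N/2 = 3.229·52/2 = 83.954000
base radius r_b = r_p·cos α = 83.954000·cos 17.883° = 79.897809
roll angle φ = 30.271° = 0.52832862 rad
x = r_b·(cos φ + φ·sin φ) = 90.282629
y = r_b·(sin φ − φ·cos φ) = 3.819045

x=90.282629 y=3.819045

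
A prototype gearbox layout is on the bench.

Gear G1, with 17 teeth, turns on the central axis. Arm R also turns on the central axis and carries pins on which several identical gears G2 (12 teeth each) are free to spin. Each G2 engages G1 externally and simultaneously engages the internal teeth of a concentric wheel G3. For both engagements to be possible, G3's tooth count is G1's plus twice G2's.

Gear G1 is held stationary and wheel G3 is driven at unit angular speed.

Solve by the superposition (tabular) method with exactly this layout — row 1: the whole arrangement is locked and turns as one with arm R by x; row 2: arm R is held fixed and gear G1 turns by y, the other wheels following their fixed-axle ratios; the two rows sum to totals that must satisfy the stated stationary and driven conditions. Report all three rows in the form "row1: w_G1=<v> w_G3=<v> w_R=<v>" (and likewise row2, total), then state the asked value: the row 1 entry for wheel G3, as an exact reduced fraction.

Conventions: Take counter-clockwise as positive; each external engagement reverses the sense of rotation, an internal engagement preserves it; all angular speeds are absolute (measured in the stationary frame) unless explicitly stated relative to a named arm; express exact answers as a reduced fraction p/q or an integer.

row1: w_G1=41/58 w_G3=41/58 w_R=41/58
row2: w_G1=-41/58 w_G3=17/58 w_R=0
total: w_G1=0 w_G3=1 w_R=41/58
asked value: 41/58

topology: planetary set — G1 17T / G2 12T / G3 41T, arm = carrier (Willis)
row 1 (train locked, turned with arm): all members turn x
row 2: sun turns y, ring = −(17/41)·y, arm 0
boundary: total ω_sun = x + y = 0 and total ω_ring = x − (17/41)·y = 1  ⇒  y = -41/58, x = 41/58
row 2 ring = −(17/41)·(-41/58) = 17/58
totals (row 1 + row 2): sun 41/58 + (-41/58) = 0, ring 41/58 + 17/58 = 1, arm 41/58 + 0 = 41/58
asked cell (row1, ring) = 41/58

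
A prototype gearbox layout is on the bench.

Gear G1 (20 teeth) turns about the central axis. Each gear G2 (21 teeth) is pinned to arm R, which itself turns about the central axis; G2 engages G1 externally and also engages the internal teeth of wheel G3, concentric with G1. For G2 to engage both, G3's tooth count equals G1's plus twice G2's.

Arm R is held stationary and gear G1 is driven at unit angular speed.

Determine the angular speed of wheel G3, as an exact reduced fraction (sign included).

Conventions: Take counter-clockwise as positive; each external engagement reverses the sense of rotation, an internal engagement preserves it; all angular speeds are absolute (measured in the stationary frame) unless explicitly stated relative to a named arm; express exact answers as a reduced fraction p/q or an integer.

planetary set (20T centre, 21T on arm, 62T internal) — Willis relation
ring teeth: 20 + 2·21 = 62
20(ω_sun−ω_arm) = −62(ω_ring−ω_arm),  ω_arm = 0, ω_sun = 1
ω_ring = 0 − (20/62)(1−0) = -10/31
exact speed ratio = -10/31

-10/31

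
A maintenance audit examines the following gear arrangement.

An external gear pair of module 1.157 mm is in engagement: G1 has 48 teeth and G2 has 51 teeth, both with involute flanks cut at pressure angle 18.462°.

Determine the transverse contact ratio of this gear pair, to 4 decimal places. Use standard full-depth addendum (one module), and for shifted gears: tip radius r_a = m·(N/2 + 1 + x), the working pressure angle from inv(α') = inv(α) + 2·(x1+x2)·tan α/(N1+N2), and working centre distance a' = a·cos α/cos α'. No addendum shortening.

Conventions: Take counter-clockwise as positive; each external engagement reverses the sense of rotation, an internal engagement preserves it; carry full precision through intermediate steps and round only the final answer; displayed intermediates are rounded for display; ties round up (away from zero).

1.8402

single-mesh involute tooth geometry (48T engaging 51T at module 1.157)
base radii: r_b1 = 26.338889, r_b2 = 27.985070
tip radii: r_a1 = 28.925000, r_a2 = 30.660500
no profile shift: α' = α, a' = a
action lengths: √(r_a1²−r_b1²) = 11.954855, √(r_a2²−r_b2²) = 12.526058
base pitch p_b = π·m·cos α = 3.447753
CR = (11.954855 + 12.526058 − 57.271500·sin 18.46200°)/3.447753 = 1.840162
contact ratio ≈ 1.8402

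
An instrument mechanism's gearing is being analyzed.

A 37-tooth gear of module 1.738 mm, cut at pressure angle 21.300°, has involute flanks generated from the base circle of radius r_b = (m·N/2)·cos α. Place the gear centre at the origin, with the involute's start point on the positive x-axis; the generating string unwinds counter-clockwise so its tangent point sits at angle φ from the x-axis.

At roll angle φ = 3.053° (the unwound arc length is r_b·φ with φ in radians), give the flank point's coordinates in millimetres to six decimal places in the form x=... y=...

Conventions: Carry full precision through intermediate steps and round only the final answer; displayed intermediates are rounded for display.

topology: single-mesh involute geometry — m = 1.738, N = 37
pitch radius r_p = m·N/2 = 1.738·37/2 = 32.153000
base radius r_b = r_p·cos α = 32.153000·cos 21.300° = 29.956668
roll angle φ = 3.053° = 0.05328490 rad
x = r_b·(cos φ + φ·sin φ) = 29.999166
y = r_b·(sin φ − φ·cos φ) = 0.001510

x=29.999166 y=0.001510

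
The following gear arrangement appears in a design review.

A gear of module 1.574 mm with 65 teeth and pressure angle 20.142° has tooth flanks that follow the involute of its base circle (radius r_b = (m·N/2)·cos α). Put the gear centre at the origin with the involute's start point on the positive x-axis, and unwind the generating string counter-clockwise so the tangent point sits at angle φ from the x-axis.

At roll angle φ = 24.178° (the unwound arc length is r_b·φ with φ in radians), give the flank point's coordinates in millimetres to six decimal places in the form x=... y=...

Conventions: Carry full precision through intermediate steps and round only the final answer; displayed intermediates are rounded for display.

x=52.114062 y=1.181678

topology: single-mesh involute geometry — m = 1.574, N = 65
pitch radius r_p = m·N/2 = 1.574·65/2 = 51.155000
base radius r_b = r_p·cos α = 51.155000·cos 20.142° = 48.026467
roll angle φ = 24.178° = 0.42198571 rad
x = r_b·(cos φ + φ·sin φ) = 52.114062
y = r_b·(sin φ − φ·cos φ) = 1.181678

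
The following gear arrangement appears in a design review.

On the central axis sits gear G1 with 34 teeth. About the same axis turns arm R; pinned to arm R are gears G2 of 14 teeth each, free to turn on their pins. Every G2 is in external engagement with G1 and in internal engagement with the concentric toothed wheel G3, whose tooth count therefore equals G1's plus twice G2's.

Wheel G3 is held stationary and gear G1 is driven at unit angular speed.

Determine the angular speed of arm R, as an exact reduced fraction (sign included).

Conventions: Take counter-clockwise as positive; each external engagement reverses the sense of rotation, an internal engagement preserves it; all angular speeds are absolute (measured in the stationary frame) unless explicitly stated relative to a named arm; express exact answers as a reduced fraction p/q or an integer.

17/48

topology: planetary set — G1 34T / G2 14T / G3 62T, arm = carrier (Willis)
ring teeth: 34 + 2·14 = 62
34(ω_sun−ω_arm) = −62(ω_ring−ω_arm),  ω_ring = 0, ω_sun = 1
34(1−ω_arm) = −62(0−ω_arm)  ⇒  96·ω_arm = 34  ⇒  ω_arm = 17/48
exact speed ratio = 17/48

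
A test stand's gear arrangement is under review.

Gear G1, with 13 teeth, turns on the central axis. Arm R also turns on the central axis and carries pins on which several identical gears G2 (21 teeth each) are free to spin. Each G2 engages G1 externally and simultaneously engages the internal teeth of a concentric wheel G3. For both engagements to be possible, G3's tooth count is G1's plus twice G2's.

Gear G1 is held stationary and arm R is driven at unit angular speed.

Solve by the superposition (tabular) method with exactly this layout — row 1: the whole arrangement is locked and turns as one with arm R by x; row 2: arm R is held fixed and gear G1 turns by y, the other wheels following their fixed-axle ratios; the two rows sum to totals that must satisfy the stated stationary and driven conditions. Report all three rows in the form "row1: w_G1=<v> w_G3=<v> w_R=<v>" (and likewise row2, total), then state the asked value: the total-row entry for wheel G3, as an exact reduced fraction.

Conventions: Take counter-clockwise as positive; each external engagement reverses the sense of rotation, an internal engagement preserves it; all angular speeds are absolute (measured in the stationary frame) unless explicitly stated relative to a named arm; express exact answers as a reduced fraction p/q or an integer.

topology: planetary set — G1 13T / G2 21T / G3 55T, arm = carrier (Willis)
row 1: whole set turns with the arm by x
row 2: sun turns y, ring = −(13/55)·y, arm 0
boundary: total ω_sun = x + y = 0 and total ω_arm = x = 1  ⇒  y = -1, x = 1
row 2 ring = −(13/55)·(-1) = 13/55
totals (row 1 + row 2): sun 1 + (-1) = 0, ring 1 + 13/55 = 68/55, arm 1 + 0 = 1
asked cell (total, ring) = 68/55

row1: w_G1=1 w_G3=1 w_R=1
row2: w_G1=-1 w_G3=13/55 w_R=0
total: w_G1=0 w_G3=68/55 w_R=1
asked value: 68/55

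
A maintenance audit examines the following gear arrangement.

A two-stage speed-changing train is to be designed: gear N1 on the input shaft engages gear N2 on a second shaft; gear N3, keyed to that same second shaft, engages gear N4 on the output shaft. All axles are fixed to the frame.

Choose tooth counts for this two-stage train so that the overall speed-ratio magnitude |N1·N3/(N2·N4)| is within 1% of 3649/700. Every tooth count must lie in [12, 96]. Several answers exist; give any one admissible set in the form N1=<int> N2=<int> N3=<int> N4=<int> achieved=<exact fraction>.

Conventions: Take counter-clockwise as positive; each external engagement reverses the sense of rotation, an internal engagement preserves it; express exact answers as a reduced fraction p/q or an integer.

design class (target 3649/700): fixed-axis compound train
target = 3649/700 in lowest terms: an exact hit needs N1·N3 = k·3649 and N2·N4 = k·700 for one integer k, every count in [12, 96]; additionally prefer no 1:1 stage (N1 ≠ N2, N3 ≠ N4)
k = 1: N1·N3 = 3649 = 41·89, N2·N4 = 700 = 14·50
achieved = 41·89/(14·50) = 3649/700; |achieved − target| = 0 ≤ 3649/70000 ✓

N1=41 N2=14 N3=89 N4=50 achieved=3649/700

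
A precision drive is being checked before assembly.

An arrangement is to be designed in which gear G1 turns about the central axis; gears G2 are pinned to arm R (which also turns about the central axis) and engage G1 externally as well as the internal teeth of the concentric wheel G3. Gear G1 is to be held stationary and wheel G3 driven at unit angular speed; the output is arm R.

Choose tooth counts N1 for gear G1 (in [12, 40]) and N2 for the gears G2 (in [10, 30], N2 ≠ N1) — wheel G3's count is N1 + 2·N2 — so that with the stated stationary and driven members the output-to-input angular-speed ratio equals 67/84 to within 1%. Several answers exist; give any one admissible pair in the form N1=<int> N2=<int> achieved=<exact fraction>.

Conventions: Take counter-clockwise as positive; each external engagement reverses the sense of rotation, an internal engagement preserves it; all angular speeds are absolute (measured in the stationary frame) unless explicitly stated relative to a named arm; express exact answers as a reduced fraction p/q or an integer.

topology: planetary set — design target 67/84, arm = carrier (Willis)
Willis with ω_sun = 0: ω_arm/ω_ring = N3/(N1+N3); set equal to 67/84  ⇒  N3/N1 = (67/84)/(1 − 67/84) = 67/17
N3 = N1 + 2·N2  ⇒  N2/N1 = (N3/N1 − 1)/2 = (67/17 − 1)/2 = 25/17
smallest multiple with N1 ≥ 12 and N2 ≥ 10: k = 1  ⇒  N1 = 1·17 = 17, N2 = 1·25 = 25 (N1 ≤ 40, N2 ≤ 30, N2 ≠ N1 ✓), N3 = 17 + 2·25 = 67
check: N3/(N1+N3) with N1 = 17, N3 = 67 gives 67/84; |achieved − target| = 0 ≤ 67/8400 ✓

N1=17 N2=25 achieved=67/84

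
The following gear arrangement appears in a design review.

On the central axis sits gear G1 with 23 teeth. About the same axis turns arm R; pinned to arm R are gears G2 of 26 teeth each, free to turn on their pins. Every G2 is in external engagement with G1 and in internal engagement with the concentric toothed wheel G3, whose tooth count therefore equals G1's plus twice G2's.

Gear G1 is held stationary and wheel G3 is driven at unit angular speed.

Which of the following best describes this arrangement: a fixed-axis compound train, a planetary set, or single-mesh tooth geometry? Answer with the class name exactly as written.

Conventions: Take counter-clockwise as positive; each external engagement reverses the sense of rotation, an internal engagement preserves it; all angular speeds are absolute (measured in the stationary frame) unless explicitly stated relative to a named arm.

recognized (axles ride arm R): planetary set, 23/26/75 teeth
classification: planetary set

planetary set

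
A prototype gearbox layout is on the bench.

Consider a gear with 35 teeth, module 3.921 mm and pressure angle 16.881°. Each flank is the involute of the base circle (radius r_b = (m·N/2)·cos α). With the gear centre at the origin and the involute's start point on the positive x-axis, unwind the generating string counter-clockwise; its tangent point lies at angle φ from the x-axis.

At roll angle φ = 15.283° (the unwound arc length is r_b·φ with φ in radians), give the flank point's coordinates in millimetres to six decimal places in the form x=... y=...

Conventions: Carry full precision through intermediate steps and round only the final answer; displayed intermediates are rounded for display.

x=67.955248 y=0.412429

single-mesh involute tooth geometry (35T wheel at module 3.921)
pitch radius r_p = m·N/2 = 3.921·35/2 = 68.617500
base radius r_b = r_p·cos α = 68.617500·cos 16.881° = 65.660767
roll angle φ = 15.283° = 0.26673867 rad
x = r_b·(cos φ + φ·sin φ) = 67.955248
y = r_b·(sin φ − φ·cos φ) = 0.412429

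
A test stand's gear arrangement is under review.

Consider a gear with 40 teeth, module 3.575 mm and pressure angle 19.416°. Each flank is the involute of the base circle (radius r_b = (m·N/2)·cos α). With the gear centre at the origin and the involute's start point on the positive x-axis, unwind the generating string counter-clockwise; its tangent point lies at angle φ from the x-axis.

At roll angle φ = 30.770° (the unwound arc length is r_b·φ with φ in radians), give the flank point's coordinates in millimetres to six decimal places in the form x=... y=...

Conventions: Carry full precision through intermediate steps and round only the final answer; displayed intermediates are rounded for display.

x=76.468071 y=3.382154

recognized (one wheel, involute flank): single-mesh tooth geometry, m = 3.575, N = 40
pitch radius r_p = m·N/2 = 3.575·40/2 = 71.500000
base radius r_b = r_p·cos α = 71.500000·cos 19.416° = 67.433785
roll angle φ = 30.770° = 0.53703781 rad
x = r_b·(cos φ + φ·sin φ) = 76.468071
y = r_b·(sin φ − φ·cos φ) = 3.382154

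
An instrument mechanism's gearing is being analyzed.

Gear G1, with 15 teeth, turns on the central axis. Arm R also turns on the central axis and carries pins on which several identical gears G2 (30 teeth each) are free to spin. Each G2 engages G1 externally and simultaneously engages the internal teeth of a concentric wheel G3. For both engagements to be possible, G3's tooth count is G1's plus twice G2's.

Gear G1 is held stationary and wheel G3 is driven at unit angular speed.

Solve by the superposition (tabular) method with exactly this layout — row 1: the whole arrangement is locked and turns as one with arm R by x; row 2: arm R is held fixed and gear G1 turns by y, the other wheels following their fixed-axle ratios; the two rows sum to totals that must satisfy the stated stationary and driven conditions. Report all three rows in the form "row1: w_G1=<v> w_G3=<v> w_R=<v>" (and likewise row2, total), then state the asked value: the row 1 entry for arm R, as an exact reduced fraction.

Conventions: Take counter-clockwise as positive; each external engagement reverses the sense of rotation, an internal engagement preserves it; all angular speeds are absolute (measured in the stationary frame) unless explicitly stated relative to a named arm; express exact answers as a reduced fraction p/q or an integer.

row1: w_G1=5/6 w_G3=5/6 w_R=5/6
row2: w_G1=-5/6 w_G3=1/6 w_R=0
total: w_G1=0 w_G3=1 w_R=5/6
asked value: 5/6

class = planetary set [G3 = 15+2·30 = 75; Willis about the carrier]
row 1 (train locked, turned with arm): all members turn x
row 2 (arm held, sun turns y): ω_ring = −(15/75)·y, ω_arm = 0
boundary: total ω_sun = x + y = 0 and total ω_ring = x − (15/75)·y = 1  ⇒  y = -5/6, x = 5/6
row 2 ring = −(15/75)·(-5/6) = 1/6
totals (row 1 + row 2): sun 5/6 + (-5/6) = 0, ring 5/6 + 1/6 = 1, arm 5/6 + 0 = 5/6
asked cell (row1, arm) = 5/6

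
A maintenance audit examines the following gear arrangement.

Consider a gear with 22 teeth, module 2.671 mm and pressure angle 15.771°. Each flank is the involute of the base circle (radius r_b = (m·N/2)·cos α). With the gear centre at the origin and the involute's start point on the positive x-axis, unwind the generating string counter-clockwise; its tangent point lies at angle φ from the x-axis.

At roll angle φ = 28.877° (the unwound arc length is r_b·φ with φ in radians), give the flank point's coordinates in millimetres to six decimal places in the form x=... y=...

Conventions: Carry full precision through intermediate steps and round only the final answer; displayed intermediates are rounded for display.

x=31.641250 y=1.176243

class = single-mesh tooth geometry [base-circle involute, m = 2.671, 22T]
pitch radius r_p = m·N/2 = 2.671·22/2 = 29.381000
base radius r_b = r_p·cos α = 29.381000·cos 15.771° = 28.274972
roll angle φ = 28.877° = 0.50399873 rad
x = r_b·(cos φ + φ·sin φ) = 31.641250
y = r_b·(sin φ − φ·cos φ) = 1.176243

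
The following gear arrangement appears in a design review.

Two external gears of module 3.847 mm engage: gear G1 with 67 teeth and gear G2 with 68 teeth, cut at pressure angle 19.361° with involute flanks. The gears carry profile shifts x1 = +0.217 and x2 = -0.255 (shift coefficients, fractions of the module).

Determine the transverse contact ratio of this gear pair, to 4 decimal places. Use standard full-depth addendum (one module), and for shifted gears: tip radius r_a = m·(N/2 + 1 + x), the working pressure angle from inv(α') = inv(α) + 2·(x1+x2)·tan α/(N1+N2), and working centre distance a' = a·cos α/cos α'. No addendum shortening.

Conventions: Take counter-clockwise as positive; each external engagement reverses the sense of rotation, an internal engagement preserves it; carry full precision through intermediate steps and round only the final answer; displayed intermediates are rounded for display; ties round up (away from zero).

class = single-mesh tooth geometry [involute pair 67T × 68T, m = 3.847]
base radii: r_b1 = 121.586458, r_b2 = 123.401181
tip radii: r_a1 = 133.556299, r_a2 = 133.664015
inv(α') = inv(19.361°) + 2·(+0.217-0.255)·tan α/(67+68) = 0.01327967  ⇒  α' = 19.26873°
a' = a·cos α / cos α' = 259.6725·cos 19.361°/cos 19.26873° = 259.525979
action lengths: √(r_a1²−r_b1²) = 55.263172, √(r_a2²−r_b2²) = 51.363580
base pitch p_b = π·m·cos α = 11.402242
CR = (55.263172 + 51.363580 − 259.525979·sin 19.26873°)/11.402242 = 1.840284
contact ratio ≈ 1.8403

1.8403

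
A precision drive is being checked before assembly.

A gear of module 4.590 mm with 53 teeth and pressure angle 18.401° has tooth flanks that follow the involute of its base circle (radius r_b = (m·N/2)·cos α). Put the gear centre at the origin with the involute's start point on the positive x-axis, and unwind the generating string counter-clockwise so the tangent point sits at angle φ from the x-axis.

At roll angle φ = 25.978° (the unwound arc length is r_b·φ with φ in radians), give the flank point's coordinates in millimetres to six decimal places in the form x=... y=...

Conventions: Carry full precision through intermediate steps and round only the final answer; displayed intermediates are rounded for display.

recognized (one wheel, involute flank): single-mesh tooth geometry, m = 4.590, N = 53
pitch radius r_p = m·N/2 = 4.590·53/2 = 121.635000
base radius r_b = r_p·cos α = 121.635000·cos 18.401° = 115.415864
roll angle φ = 25.978° = 0.45340163 rad
x = r_b·(cos φ + φ·sin φ) = 126.676298
y = r_b·(sin φ − φ·cos φ) = 3.512685

x=126.676298 y=3.512685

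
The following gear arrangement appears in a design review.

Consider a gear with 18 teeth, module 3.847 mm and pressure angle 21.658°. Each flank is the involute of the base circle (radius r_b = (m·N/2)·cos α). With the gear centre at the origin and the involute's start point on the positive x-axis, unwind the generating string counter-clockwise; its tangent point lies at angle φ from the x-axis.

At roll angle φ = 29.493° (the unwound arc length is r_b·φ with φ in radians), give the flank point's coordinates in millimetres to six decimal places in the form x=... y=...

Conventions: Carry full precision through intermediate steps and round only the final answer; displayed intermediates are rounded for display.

class = single-mesh tooth geometry [base-circle involute, m = 3.847, 18T]
pitch radius r_p = m·N/2 = 3.847·18/2 = 34.623000
base radius r_b = r_p·cos α = 34.623000·cos 21.658° = 32.178733
roll angle φ = 29.493° = 0.51474996 rad
x = r_b·(cos φ + φ·sin φ) = 36.163622
y = r_b·(sin φ − φ·cos φ) = 1.424575

x=36.163622 y=1.424575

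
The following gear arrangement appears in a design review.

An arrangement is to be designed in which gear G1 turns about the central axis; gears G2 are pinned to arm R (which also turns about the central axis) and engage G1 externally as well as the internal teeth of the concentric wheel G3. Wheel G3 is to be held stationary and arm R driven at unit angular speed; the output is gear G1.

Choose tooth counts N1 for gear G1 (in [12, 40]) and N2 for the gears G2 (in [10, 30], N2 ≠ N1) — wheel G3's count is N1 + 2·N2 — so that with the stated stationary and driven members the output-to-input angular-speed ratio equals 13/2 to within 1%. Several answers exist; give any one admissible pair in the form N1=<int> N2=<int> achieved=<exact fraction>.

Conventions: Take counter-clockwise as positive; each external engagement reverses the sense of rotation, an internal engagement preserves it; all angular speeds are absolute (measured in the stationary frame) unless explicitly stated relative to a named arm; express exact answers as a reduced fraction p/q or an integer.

topology: planetary set — design target 13/2, arm = carrier (Willis)
Willis with ω_ring = 0: ω_sun/ω_arm = (N1+N3)/N1; set equal to 13/2  ⇒  N3/N1 = 13/2 − 1 = 11/2
N3 = N1 + 2·N2  ⇒  N2/N1 = (N3/N1 − 1)/2 = (11/2 − 1)/2 = 9/4
smallest multiple with N1 ≥ 12 and N2 ≥ 10: k = 3  ⇒  N1 = 3·4 = 12, N2 = 3·9 = 27 (N1 ≤ 40, N2 ≤ 30, N2 ≠ N1 ✓), N3 = 12 + 2·27 = 66
check: (N1+N3)/N1 with N1 = 12, N3 = 66 gives 13/2; |achieved − target| = 0 ≤ 13/200 ✓

N1=12 N2=27 achieved=13/2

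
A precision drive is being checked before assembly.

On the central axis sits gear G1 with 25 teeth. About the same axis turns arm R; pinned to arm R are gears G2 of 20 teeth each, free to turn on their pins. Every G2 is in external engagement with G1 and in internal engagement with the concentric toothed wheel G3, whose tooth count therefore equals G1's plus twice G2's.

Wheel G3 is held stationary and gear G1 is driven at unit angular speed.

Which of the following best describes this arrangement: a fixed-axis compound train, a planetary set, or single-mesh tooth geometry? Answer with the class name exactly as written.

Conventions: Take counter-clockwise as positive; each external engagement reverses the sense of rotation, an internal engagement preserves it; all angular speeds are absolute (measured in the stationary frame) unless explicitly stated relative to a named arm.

planetary set

class = planetary set [G3 = 25+2·20 = 65; Willis about the carrier]
classification: planetary set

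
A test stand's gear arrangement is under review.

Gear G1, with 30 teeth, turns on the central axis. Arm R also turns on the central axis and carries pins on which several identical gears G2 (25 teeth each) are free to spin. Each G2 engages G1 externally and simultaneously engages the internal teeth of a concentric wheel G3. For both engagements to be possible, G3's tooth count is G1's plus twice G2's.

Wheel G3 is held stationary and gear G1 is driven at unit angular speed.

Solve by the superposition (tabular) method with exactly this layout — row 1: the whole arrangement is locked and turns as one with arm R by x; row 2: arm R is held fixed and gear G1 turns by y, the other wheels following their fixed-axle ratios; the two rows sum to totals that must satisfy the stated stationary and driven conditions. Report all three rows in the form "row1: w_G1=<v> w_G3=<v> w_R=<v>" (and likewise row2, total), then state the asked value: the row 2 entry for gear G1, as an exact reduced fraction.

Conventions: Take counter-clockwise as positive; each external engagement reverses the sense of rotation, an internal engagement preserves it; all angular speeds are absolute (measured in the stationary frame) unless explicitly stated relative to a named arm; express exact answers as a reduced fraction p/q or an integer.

row1: w_G1=3/11 w_G3=3/11 w_R=3/11
row2: w_G1=8/11 w_G3=-3/11 w_R=0
total: w_G1=1 w_G3=0 w_R=3/11
asked value: 8/11

recognized (axles ride arm R): planetary set, 30/25/80 teeth
row 1 — lock + rotate with arm: ω_sun = ω_ring = ω_arm = x
superposition row 2 [arm held]: sun y, ring −(30/80)·y, arm 0
boundary: total ω_ring = x − (30/80)·y = 0 and total ω_sun = x + y = 1  ⇒  y = 8/11, x = 3/11
row 2 ring = −(30/80)·8/11 = -3/11
totals (row 1 + row 2): sun 3/11 + 8/11 = 1, ring 3/11 + (-3/11) = 0, arm 3/11 + 0 = 3/11
asked cell (row2, sun) = 8/11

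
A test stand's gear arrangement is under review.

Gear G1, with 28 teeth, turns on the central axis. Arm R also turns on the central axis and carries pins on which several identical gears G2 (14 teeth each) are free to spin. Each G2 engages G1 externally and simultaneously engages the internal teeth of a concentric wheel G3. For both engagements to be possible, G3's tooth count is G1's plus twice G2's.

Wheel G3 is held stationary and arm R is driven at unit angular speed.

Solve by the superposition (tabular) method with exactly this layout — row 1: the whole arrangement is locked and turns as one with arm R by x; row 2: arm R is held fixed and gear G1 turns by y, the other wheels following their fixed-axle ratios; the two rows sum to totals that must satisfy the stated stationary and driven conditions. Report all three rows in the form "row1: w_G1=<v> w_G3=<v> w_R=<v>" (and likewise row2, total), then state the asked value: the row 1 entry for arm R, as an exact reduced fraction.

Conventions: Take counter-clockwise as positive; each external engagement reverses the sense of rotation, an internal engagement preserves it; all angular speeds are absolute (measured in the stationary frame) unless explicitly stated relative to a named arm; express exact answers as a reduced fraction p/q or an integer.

row1: w_G1=1 w_G3=1 w_R=1
row2: w_G1=2 w_G3=-1 w_R=0
total: w_G1=3 w_G3=0 w_R=1
asked value: 1

topology: planetary set — G1 28T / G2 14T / G3 56T, arm = carrier (Willis)
row 1 — lock + rotate with arm: ω_sun = ω_ring = ω_arm = x
row 2: sun turns y, ring = −(28/56)·y, arm 0
boundary: total ω_ring = x − (28/56)·y = 0 and total ω_arm = x = 1  ⇒  y = 2, x = 1
row 2 ring = −(28/56)·2 = -1
totals (row 1 + row 2): sun 1 + 2 = 3, ring 1 + (-1) = 0, arm 1 + 0 = 1
asked cell (row1, arm) = 1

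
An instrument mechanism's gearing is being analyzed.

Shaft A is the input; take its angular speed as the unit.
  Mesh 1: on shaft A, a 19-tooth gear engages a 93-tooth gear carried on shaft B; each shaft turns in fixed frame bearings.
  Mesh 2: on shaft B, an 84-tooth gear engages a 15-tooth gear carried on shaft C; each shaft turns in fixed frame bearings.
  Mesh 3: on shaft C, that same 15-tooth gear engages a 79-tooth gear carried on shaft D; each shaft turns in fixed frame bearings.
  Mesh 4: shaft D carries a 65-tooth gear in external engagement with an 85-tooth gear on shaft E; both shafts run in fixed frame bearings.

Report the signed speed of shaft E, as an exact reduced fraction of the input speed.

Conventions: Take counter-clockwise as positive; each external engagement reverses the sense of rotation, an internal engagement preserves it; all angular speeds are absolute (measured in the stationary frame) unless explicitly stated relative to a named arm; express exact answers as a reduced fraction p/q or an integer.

6916/41633

4-mesh fixed-axis compound train (all bearings frame-fixed)
mesh 1 [19T→93T]: |ω|/ω_in = 1×19/93 = 19/93, sense flips to −
mesh 2 [84T→15T]: |ω|/ω_in = (19/93)×84/15 = 532/465, sense flips to +
mesh 3 [15T→79T]: |ω|/ω_in = (532/465)×15/79 = 532/2449, sense flips to −
mesh 4 [65T→85T]: |ω|/ω_in = (532/2449)×65/85 = 6916/41633, sense flips to +
signed output speed (× input speed) = 6916/41633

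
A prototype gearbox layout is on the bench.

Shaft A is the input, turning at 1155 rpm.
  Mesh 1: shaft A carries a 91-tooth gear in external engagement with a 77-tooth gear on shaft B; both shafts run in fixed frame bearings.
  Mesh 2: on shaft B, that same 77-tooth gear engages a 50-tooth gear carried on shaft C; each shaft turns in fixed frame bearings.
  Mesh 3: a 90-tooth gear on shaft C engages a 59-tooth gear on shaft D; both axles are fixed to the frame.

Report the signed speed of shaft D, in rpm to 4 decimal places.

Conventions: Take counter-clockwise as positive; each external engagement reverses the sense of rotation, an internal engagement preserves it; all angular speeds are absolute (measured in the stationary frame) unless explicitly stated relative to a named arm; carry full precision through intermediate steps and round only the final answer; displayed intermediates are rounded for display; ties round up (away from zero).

-3206.5932 rpm

class = fixed-axis compound train [3 meshes; 3 ratios multiply, 3 sense flips]
mesh 1 [91T→77T]: ω = 1155.0000×91/77 = 1365.0000 rpm, sense flips to −
mesh 2 [77T→50T]: ω = 1365.0000×77/50 = 2102.1000 rpm, sense flips to +
mesh 3 [90T→59T]: ω = 2102.1000×90/59 = 3206.5932 rpm, sense flips to −
signed output speed = -3206.5932 rpm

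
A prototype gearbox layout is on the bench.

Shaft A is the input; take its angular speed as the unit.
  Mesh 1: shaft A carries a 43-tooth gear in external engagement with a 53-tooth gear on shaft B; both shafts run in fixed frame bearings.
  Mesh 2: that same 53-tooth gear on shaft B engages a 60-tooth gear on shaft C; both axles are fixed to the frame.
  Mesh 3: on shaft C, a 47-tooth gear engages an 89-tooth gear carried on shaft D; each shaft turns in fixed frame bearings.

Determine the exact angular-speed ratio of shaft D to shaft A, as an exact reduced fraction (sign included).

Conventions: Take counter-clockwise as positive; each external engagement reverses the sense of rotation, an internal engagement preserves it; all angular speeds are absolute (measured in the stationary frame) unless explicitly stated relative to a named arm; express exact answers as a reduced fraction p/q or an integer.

class = fixed-axis compound train [3 meshes; 3 ratios multiply, 3 sense flips]
mesh 1 [43T→53T]: running ratio 43/53, sense −
mesh 2 [53T→60T]: running ratio 43/60, sense +
mesh 3 [47T→89T]: running ratio 2021/5340, sense −
ω_out/ω_in = -2021/5340

-2021/5340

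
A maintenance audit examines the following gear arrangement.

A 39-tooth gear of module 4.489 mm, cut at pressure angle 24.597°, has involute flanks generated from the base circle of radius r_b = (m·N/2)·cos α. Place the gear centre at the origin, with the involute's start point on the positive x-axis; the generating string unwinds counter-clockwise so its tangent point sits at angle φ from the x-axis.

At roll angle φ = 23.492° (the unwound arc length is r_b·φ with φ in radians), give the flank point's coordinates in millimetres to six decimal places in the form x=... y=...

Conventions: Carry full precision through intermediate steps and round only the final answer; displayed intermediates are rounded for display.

x=86.003942 y=1.798140

class = single-mesh tooth geometry [base-circle involute, m = 4.489, 39T]
pitch radius r_p = m·N/2 = 4.489·39/2 = 87.535500
base radius r_b = r_p·cos α = 87.535500·cos 24.597° = 79.592345
roll angle φ = 23.492° = 0.41001275 rad
x = r_b·(cos φ + φ·sin φ) = 86.003942
y = r_b·(sin φ − φ·cos φ) = 1.798140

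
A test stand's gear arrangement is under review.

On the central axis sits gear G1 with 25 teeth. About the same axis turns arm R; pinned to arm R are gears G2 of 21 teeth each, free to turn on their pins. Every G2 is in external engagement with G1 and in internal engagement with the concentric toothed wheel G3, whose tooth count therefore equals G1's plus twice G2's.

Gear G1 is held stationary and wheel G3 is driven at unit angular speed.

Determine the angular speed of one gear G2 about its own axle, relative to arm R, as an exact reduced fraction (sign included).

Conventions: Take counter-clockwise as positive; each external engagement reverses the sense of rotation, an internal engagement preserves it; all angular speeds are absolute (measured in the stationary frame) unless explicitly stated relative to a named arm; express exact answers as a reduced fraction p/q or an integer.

1675/1932

class = planetary set [G3 = 25+2·21 = 67; Willis about the carrier]
ring teeth: 25 + 2·21 = 67
25(ω_sun−ω_arm) = −67(ω_ring−ω_arm),  ω_sun = 0, ω_ring = 1
25(0−ω_arm) = −67(1−ω_arm)  ⇒  92·ω_arm = 67  ⇒  ω_arm = 67/92
sun–planet mesh: 25·(0−67/92) = −21·(ω_p−ω_arm)  ⇒  ω_p−ω_arm = 1675/1932
exact speed ratio = 1675/1932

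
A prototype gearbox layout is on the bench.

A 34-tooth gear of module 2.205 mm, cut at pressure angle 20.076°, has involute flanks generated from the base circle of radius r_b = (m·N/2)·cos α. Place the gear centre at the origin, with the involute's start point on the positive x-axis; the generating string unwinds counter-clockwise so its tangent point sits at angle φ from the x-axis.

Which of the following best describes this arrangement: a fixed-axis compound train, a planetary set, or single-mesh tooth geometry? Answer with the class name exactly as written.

single-mesh tooth geometry

recognized (one wheel, involute flank): single-mesh tooth geometry, m = 2.205, N = 34
classification: single-mesh tooth geometry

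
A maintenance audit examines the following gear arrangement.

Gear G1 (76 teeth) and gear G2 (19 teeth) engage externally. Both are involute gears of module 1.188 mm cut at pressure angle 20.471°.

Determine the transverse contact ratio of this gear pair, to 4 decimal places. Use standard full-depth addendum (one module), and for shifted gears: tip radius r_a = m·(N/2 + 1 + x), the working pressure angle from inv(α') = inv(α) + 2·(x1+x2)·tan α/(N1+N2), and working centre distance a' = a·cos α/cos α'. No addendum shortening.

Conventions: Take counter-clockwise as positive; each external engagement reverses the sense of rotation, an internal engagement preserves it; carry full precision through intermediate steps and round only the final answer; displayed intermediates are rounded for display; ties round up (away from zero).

topology: single-mesh involute geometry — m = 1.188, 76T/19T pair
base radii: r_b1 = 42.293126, r_b2 = 10.573281
tip radii: r_a1 = 46.332000, r_a2 = 12.474000
no profile shift: α' = α, a' = a
action lengths: √(r_a1²−r_b1²) = 18.919454, √(r_a2²−r_b2²) = 6.618640
base pitch p_b = π·m·cos α = 3.496520
CR = (18.919454 + 6.618640 − 56.430000·sin 20.47100°)/3.496520 = 1.659549
contact ratio ≈ 1.6595

1.6595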